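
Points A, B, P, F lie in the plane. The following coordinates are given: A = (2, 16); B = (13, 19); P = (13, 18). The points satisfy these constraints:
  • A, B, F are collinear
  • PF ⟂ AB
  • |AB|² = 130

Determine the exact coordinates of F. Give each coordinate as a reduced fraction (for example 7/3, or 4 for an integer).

1. F_x = 1657/130  [[A, B, F are collinear ⇒ -3x+11y-170=0] ∩ [PF ⟂ AB ⇒ 11x+3y-197=0]]
2. F_y = 2461/130  [[A, B, F are collinear ⇒ -3x+11y-170=0] ∩ [PF ⟂ AB ⇒ 11x+3y-197=0]]
   so F = (1657/130, 2461/130)

F = (1657/130, 2461/130)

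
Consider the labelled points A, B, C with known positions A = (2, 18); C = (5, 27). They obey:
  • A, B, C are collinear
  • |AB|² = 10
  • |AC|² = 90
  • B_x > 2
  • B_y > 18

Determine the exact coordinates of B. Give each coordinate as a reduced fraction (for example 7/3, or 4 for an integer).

B = (3, 21)

1. B_x = 3  [[A, B, C are collinear ⇒ 9x-3y+36=0] ∩ [|B−(2, 18)|²=10]]
2. B_y = 21  [[A, B, C are collinear ⇒ 9x-3y+36=0] ∩ [|B−(2, 18)|²=10]]
   so B = (3, 21)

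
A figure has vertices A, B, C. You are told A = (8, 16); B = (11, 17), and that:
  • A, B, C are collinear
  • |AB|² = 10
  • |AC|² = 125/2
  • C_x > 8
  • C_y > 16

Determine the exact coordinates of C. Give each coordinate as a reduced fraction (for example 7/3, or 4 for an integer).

1. C_x = 31/2  [[A, B, C are collinear ⇒ -1x+3y-40=0] ∩ [|C−(8, 16)|²=125/2]]
2. C_y = 37/2  [[A, B, C are collinear ⇒ -1x+3y-40=0] ∩ [|C−(8, 16)|²=125/2]]
   so C = (31/2, 37/2)

C = (31/2, 37/2)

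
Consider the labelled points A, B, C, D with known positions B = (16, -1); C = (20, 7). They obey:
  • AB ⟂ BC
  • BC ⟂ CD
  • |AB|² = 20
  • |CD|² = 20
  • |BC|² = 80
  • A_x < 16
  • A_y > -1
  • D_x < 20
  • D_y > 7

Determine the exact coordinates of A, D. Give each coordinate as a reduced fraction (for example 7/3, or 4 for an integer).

A = (12, 1)
D = (16, 9)

1. A_x = 12  [[AB ⟂ BC ⇒ -4x-8y+56=0] ∩ [|A−(16, -1)|²=20]]
2. A_y = 1  [[AB ⟂ BC ⇒ -4x-8y+56=0] ∩ [|A−(16, -1)|²=20]]
   so A = (12, 1)
3. D_x = 16  [[BC ⟂ CD ⇒ 4x+8y-136=0] ∩ [|D−(20, 7)|²=20]]
4. D_y = 9  [[BC ⟂ CD ⇒ 4x+8y-136=0] ∩ [|D−(20, 7)|²=20]]
   so D = (16, 9)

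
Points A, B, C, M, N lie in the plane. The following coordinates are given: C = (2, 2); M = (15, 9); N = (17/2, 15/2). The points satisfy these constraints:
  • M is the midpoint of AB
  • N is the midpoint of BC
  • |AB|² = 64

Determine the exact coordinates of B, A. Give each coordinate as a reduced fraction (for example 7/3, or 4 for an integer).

B = (15, 13)
A = (15, 5)

1. B_x = 15  [B = 2·N−C = 2·(17/2, 15/2)−(2, 2)]
2. B_y = 13  [B = 2·N−C = 2·(17/2, 15/2)−(2, 2)]
   so B = (15, 13)
3. A_x = 15  [A = 2·M−B = 2·(15, 9)−(15, 13)]
4. A_y = 5  [A = 2·M−B = 2·(15, 9)−(15, 13)]
   so A = (15, 5)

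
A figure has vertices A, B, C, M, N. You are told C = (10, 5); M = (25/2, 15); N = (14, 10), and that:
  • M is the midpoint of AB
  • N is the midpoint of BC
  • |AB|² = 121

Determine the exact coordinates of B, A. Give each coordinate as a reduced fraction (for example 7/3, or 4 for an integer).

B = (18, 15)
A = (7, 15)

1. B_x = 18  [B = 2·N−C = 2·(14, 10)−(10, 5)]
2. B_y = 15  [B = 2·N−C = 2·(14, 10)−(10, 5)]
   so B = (18, 15)
3. A_x = 7  [A = 2·M−B = 2·(25/2, 15)−(18, 15)]
4. A_y = 15  [A = 2·M−B = 2·(25/2, 15)−(18, 15)]
   so A = (7, 15)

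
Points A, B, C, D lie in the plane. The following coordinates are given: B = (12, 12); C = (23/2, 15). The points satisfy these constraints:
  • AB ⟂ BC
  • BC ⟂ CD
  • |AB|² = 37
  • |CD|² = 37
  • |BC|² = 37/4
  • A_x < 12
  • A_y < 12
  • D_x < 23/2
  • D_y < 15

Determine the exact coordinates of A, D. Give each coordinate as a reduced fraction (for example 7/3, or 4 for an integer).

A = (6, 11)
D = (11/2, 14)

1. A_x = 6  [[AB ⟂ BC ⇒ 1/2x-3y+30=0] ∩ [|A−(12, 12)|²=37]]
2. A_y = 11  [[AB ⟂ BC ⇒ 1/2x-3y+30=0] ∩ [|A−(12, 12)|²=37]]
   so A = (6, 11)
3. D_x = 11/2  [[BC ⟂ CD ⇒ -1/2x+3y-157/4=0] ∩ [|D−(23/2, 15)|²=37]]
4. D_y = 14  [[BC ⟂ CD ⇒ -1/2x+3y-157/4=0] ∩ [|D−(23/2, 15)|²=37]]
   so D = (11/2, 14)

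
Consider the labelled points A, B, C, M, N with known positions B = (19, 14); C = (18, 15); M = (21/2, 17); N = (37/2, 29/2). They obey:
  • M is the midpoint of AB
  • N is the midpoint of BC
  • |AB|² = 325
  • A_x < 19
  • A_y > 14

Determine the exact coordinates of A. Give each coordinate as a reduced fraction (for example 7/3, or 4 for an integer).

A = (2, 20)

1. A_x = 2  [A = 2·M−B = 2·(21/2, 17)−(19, 14)]
2. A_y = 20  [A = 2·M−B = 2·(21/2, 17)−(19, 14)]
   so A = (2, 20)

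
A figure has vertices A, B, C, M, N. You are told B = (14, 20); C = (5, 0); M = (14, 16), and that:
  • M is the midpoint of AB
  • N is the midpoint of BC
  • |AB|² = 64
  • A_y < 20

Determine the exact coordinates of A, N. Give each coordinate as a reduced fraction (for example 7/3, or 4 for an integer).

A = (14, 12)
N = (19/2, 10)

1. A_x = 14  [A = 2·M−B = 2·(14, 16)−(14, 20)]
2. A_y = 12  [A = 2·M−B = 2·(14, 16)−(14, 20)]
   so A = (14, 12)
3. N_x = 19/2  [2·N = B+C = (14, 20)+(5, 0)]
4. N_y = 10  [2·N = B+C = (14, 20)+(5, 0)]
   so N = (19/2, 10)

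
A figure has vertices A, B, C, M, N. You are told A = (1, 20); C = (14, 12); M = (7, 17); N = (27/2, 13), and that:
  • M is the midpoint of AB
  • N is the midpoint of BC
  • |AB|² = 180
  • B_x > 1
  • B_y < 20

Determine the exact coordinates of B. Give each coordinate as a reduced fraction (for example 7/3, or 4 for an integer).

1. B_x = 13  [B = 2·M−A = 2·(7, 17)−(1, 20)]
2. B_y = 14  [B = 2·M−A = 2·(7, 17)−(1, 20)]
   so B = (13, 14)

B = (13, 14)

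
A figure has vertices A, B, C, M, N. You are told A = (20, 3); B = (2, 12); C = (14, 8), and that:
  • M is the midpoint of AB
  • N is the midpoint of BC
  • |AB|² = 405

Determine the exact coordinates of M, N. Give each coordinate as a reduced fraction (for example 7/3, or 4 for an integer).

1. M_x = 11  [2·M = A+B = (20, 3)+(2, 12)]
2. M_y = 15/2  [2·M = A+B = (20, 3)+(2, 12)]
   so M = (11, 15/2)
3. N_x = 8  [2·N = B+C = (2, 12)+(14, 8)]
4. N_y = 10  [2·N = B+C = (2, 12)+(14, 8)]
   so N = (8, 10)

M = (11, 15/2)
N = (8, 10)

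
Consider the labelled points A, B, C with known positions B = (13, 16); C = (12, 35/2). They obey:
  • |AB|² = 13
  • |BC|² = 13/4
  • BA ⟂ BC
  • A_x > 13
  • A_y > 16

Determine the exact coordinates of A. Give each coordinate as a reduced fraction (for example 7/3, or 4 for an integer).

1. A_x = 16  [[BA ⟂ BC ⇒ -1x+3/2y-11=0] ∩ [|A−(13, 16)|²=13]]
2. A_y = 18  [[BA ⟂ BC ⇒ -1x+3/2y-11=0] ∩ [|A−(13, 16)|²=13]]
   so A = (16, 18)

A = (16, 18)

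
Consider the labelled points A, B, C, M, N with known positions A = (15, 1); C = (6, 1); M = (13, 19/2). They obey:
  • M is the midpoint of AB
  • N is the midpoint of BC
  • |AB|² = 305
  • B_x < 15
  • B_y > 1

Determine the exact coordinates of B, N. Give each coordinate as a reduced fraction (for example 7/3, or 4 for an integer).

B = (11, 18)
N = (17/2, 19/2)

1. B_x = 11  [B = 2·M−A = 2·(13, 19/2)−(15, 1)]
2. B_y = 18  [B = 2·M−A = 2·(13, 19/2)−(15, 1)]
   so B = (11, 18)
3. N_x = 17/2  [2·N = B+C = (11, 18)+(6, 1)]
4. N_y = 19/2  [2·N = B+C = (11, 18)+(6, 1)]
   so N = (17/2, 19/2)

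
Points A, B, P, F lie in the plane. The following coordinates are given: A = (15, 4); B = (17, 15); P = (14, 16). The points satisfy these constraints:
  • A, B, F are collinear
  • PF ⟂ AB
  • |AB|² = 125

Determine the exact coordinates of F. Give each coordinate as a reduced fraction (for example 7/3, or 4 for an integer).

F = (427/25, 386/25)

1. F_x = 427/25  [[A, B, F are collinear ⇒ -11x+2y+157=0] ∩ [PF ⟂ AB ⇒ 2x+11y-204=0]]
2. F_y = 386/25  [[A, B, F are collinear ⇒ -11x+2y+157=0] ∩ [PF ⟂ AB ⇒ 2x+11y-204=0]]
   so F = (427/25, 386/25)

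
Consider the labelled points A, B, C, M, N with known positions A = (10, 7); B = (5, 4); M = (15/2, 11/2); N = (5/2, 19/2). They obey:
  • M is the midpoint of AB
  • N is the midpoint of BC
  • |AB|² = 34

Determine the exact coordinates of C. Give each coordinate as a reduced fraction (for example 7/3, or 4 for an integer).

C = (0, 15)

1. C_x = 0  [C = 2·N−B = 2·(5/2, 19/2)−(5, 4)]
2. C_y = 15  [C = 2·N−B = 2·(5/2, 19/2)−(5, 4)]
   so C = (0, 15)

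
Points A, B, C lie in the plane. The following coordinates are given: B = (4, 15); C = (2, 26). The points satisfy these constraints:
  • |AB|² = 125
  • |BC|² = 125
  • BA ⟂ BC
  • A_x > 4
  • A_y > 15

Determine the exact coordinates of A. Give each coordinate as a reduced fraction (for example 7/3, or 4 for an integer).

A = (15, 17)

1. A_x = 15  [[BA ⟂ BC ⇒ -2x+11y-157=0] ∩ [|A−(4, 15)|²=125]]
2. A_y = 17  [[BA ⟂ BC ⇒ -2x+11y-157=0] ∩ [|A−(4, 15)|²=125]]
   so A = (15, 17)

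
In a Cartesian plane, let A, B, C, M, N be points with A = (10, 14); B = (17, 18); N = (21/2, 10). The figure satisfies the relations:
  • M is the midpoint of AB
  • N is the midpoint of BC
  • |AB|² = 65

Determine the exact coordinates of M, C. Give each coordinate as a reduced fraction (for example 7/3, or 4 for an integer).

1. M_x = 27/2  [2·M = A+B = (10, 14)+(17, 18)]
2. M_y = 16  [2·M = A+B = (10, 14)+(17, 18)]
   so M = (27/2, 16)
3. C_x = 4  [C = 2·N−B = 2·(21/2, 10)−(17, 18)]
4. C_y = 2  [C = 2·N−B = 2·(21/2, 10)−(17, 18)]
   so C = (4, 2)

M = (27/2, 16)
C = (4, 2)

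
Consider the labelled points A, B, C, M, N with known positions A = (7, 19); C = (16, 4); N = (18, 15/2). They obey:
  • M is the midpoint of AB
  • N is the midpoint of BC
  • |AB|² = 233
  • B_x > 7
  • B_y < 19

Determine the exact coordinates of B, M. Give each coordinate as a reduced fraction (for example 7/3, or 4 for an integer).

B = (20, 11)
M = (27/2, 15)

1. B_x = 20  [B = 2·N−C = 2·(18, 15/2)−(16, 4)]
2. B_y = 11  [B = 2·N−C = 2·(18, 15/2)−(16, 4)]
   so B = (20, 11)
3. M_x = 27/2  [2·M = A+B = (7, 19)+(20, 11)]
4. M_y = 15  [2·M = A+B = (7, 19)+(20, 11)]
   so M = (27/2, 15)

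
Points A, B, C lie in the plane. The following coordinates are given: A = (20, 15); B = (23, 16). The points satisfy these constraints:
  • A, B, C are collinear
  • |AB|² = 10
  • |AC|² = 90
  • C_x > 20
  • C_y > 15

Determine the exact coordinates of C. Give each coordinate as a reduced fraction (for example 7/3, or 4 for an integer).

1. C_x = 29  [[A, B, C are collinear ⇒ -1x+3y-25=0] ∩ [|C−(20, 15)|²=90]]
2. C_y = 18  [[A, B, C are collinear ⇒ -1x+3y-25=0] ∩ [|C−(20, 15)|²=90]]
   so C = (29, 18)

C = (29, 18)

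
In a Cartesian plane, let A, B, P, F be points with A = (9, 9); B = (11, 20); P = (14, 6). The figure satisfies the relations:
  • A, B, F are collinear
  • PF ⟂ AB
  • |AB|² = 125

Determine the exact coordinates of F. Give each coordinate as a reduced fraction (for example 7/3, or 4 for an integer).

F = (1079/125, 872/125)

1. F_x = 1079/125  [[A, B, F are collinear ⇒ -11x+2y+81=0] ∩ [PF ⟂ AB ⇒ 2x+11y-94=0]]
2. F_y = 872/125  [[A, B, F are collinear ⇒ -11x+2y+81=0] ∩ [PF ⟂ AB ⇒ 2x+11y-94=0]]
   so F = (1079/125, 872/125)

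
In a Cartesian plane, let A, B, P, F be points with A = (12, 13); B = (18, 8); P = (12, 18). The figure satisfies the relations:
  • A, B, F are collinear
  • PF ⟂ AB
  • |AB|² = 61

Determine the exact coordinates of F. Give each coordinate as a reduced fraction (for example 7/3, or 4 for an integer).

1. F_x = 582/61  [[A, B, F are collinear ⇒ 5x+6y-138=0] ∩ [PF ⟂ AB ⇒ 6x-5y+18=0]]
2. F_y = 918/61  [[A, B, F are collinear ⇒ 5x+6y-138=0] ∩ [PF ⟂ AB ⇒ 6x-5y+18=0]]
   so F = (582/61, 918/61)

F = (582/61, 918/61)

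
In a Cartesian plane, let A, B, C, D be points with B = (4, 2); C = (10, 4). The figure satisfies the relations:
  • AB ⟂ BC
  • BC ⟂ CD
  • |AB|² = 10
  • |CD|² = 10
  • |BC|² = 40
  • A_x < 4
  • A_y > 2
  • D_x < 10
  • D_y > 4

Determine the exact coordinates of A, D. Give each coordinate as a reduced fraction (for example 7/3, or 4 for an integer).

1. A_x = 3  [[AB ⟂ BC ⇒ -6x-2y+28=0] ∩ [|A−(4, 2)|²=10]]
2. A_y = 5  [[AB ⟂ BC ⇒ -6x-2y+28=0] ∩ [|A−(4, 2)|²=10]]
   so A = (3, 5)
3. D_x = 9  [[BC ⟂ CD ⇒ 6x+2y-68=0] ∩ [|D−(10, 4)|²=10]]
4. D_y = 7  [[BC ⟂ CD ⇒ 6x+2y-68=0] ∩ [|D−(10, 4)|²=10]]
   so D = (9, 7)

A = (3, 5)
D = (9, 7)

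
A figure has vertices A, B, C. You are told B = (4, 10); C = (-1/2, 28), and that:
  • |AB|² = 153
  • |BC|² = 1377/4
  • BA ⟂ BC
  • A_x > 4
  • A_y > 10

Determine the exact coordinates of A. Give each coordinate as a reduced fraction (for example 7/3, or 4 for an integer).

A = (16, 13)

1. A_x = 16  [[BA ⟂ BC ⇒ -9/2x+18y-162=0] ∩ [|A−(4, 10)|²=153]]
2. A_y = 13  [[BA ⟂ BC ⇒ -9/2x+18y-162=0] ∩ [|A−(4, 10)|²=153]]
   so A = (16, 13)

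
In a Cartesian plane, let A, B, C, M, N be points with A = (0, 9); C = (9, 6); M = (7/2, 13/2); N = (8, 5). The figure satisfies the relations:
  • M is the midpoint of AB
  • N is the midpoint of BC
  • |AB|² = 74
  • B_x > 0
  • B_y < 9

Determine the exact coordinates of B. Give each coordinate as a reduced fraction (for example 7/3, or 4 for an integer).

1. B_x = 7  [B = 2·M−A = 2·(7/2, 13/2)−(0, 9)]
2. B_y = 4  [B = 2·M−A = 2·(7/2, 13/2)−(0, 9)]
   so B = (7, 4)

B = (7, 4)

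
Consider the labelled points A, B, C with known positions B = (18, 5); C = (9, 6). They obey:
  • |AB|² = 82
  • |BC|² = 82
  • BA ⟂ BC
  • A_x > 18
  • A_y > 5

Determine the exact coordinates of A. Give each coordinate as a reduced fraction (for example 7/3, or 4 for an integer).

1. A_x = 19  [[BA ⟂ BC ⇒ -9x+1y+157=0] ∩ [|A−(18, 5)|²=82]]
2. A_y = 14  [[BA ⟂ BC ⇒ -9x+1y+157=0] ∩ [|A−(18, 5)|²=82]]
   so A = (19, 14)

A = (19, 14)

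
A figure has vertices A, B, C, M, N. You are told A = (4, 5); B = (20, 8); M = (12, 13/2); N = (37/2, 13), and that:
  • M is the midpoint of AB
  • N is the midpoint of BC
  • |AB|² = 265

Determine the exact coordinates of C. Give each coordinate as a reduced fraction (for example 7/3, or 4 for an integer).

1. C_x = 17  [C = 2·N−B = 2·(37/2, 13)−(20, 8)]
2. C_y = 18  [C = 2·N−B = 2·(37/2, 13)−(20, 8)]
   so C = (17, 18)

C = (17, 18)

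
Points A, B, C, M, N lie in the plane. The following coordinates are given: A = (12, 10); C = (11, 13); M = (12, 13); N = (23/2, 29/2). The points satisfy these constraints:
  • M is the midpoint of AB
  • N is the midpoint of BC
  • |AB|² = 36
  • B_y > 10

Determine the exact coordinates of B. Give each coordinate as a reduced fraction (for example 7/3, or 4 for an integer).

B = (12, 16)

1. B_x = 12  [B = 2·M−A = 2·(12, 13)−(12, 10)]
2. B_y = 16  [B = 2·M−A = 2·(12, 13)−(12, 10)]
   so B = (12, 16)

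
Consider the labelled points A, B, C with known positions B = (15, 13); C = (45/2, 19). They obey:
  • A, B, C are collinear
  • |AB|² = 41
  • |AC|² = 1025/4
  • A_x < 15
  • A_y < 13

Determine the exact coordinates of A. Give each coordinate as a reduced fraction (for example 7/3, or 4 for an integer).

1. A_x = 10  [[A, B, C are collinear ⇒ -6x+15/2y-15/2=0] ∩ [|A−(15, 13)|²=41]]
2. A_y = 9  [[A, B, C are collinear ⇒ -6x+15/2y-15/2=0] ∩ [|A−(15, 13)|²=41]]
   so A = (10, 9)

A = (10, 9)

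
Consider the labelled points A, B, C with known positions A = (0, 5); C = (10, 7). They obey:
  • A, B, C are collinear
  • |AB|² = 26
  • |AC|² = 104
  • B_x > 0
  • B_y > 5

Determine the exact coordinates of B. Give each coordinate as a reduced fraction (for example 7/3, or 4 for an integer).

B = (5, 6)

1. B_x = 5  [[A, B, C are collinear ⇒ 2x-10y+50=0] ∩ [|B−(0, 5)|²=26]]
2. B_y = 6  [[A, B, C are collinear ⇒ 2x-10y+50=0] ∩ [|B−(0, 5)|²=26]]
   so B = (5, 6)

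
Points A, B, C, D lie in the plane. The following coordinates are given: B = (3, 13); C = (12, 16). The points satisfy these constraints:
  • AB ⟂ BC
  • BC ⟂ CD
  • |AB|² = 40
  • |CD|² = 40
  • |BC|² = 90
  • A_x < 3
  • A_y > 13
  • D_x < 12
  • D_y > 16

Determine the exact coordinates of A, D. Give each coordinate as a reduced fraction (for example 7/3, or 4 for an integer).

A = (1, 19)
D = (10, 22)

1. A_x = 1  [[AB ⟂ BC ⇒ -9x-3y+66=0] ∩ [|A−(3, 13)|²=40]]
2. A_y = 19  [[AB ⟂ BC ⇒ -9x-3y+66=0] ∩ [|A−(3, 13)|²=40]]
   so A = (1, 19)
3. D_x = 10  [[BC ⟂ CD ⇒ 9x+3y-156=0] ∩ [|D−(12, 16)|²=40]]
4. D_y = 22  [[BC ⟂ CD ⇒ 9x+3y-156=0] ∩ [|D−(12, 16)|²=40]]
   so D = (10, 22)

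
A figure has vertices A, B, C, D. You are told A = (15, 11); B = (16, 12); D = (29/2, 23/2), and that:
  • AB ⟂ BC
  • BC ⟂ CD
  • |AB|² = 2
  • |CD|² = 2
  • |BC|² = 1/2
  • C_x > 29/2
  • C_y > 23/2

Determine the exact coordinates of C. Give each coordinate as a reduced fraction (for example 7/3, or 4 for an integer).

C = (31/2, 25/2)

1. C_x = 31/2  [[AB ⟂ BC ⇒ 1x+1y-28=0] ∩ [|C−(29/2, 23/2)|²=2]]
2. C_y = 25/2  [[AB ⟂ BC ⇒ 1x+1y-28=0] ∩ [|C−(29/2, 23/2)|²=2]]
   so C = (31/2, 25/2)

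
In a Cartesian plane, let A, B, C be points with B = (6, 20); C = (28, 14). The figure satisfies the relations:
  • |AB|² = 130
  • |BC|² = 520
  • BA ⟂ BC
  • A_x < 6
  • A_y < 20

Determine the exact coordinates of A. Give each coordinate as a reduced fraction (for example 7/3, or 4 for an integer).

A = (3, 9)

1. A_x = 3  [[BA ⟂ BC ⇒ 22x-6y-12=0] ∩ [|A−(6, 20)|²=130]]
2. A_y = 9  [[BA ⟂ BC ⇒ 22x-6y-12=0] ∩ [|A−(6, 20)|²=130]]
   so A = (3, 9)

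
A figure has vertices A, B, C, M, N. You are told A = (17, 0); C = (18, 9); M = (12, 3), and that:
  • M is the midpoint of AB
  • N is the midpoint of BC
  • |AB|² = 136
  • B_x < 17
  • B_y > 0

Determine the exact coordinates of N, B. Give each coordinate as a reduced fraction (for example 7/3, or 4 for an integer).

N = (25/2, 15/2)
B = (7, 6)

1. B_x = 7  [B = 2·M−A = 2·(12, 3)−(17, 0)]
2. B_y = 6  [B = 2·M−A = 2·(12, 3)−(17, 0)]
   so B = (7, 6)
3. N_x = 25/2  [2·N = B+C = (7, 6)+(18, 9)]
4. N_y = 15/2  [2·N = B+C = (7, 6)+(18, 9)]
   so N = (25/2, 15/2)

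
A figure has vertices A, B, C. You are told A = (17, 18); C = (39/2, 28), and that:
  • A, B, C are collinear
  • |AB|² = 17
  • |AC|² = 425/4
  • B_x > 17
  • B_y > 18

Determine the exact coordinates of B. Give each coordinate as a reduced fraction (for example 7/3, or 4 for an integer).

B = (18, 22)

1. B_x = 18  [[A, B, C are collinear ⇒ 10x-5/2y-125=0] ∩ [|B−(17, 18)|²=17]]
2. B_y = 22  [[A, B, C are collinear ⇒ 10x-5/2y-125=0] ∩ [|B−(17, 18)|²=17]]
   so B = (18, 22)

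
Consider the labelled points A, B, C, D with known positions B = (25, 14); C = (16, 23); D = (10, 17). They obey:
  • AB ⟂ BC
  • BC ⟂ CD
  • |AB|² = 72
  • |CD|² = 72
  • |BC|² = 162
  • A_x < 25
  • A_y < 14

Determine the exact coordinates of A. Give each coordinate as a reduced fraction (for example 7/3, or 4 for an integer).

A = (19, 8)

1. A_x = 19  [[AB ⟂ BC ⇒ 9x-9y-99=0] ∩ [|A−(25, 14)|²=72]]
2. A_y = 8  [[AB ⟂ BC ⇒ 9x-9y-99=0] ∩ [|A−(25, 14)|²=72]]
   so A = (19, 8)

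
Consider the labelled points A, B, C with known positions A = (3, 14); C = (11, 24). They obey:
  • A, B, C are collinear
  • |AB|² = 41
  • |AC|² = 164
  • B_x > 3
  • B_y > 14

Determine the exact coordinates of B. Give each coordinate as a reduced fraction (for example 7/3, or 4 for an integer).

B = (7, 19)

1. B_x = 7  [[A, B, C are collinear ⇒ 10x-8y+82=0] ∩ [|B−(3, 14)|²=41]]
2. B_y = 19  [[A, B, C are collinear ⇒ 10x-8y+82=0] ∩ [|B−(3, 14)|²=41]]
   so B = (7, 19)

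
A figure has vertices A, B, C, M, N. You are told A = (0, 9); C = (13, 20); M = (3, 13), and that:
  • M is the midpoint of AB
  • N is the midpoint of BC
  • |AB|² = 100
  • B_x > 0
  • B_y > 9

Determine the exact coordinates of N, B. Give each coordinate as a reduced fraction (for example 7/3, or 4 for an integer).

N = (19/2, 37/2)
B = (6, 17)

1. B_x = 6  [B = 2·M−A = 2·(3, 13)−(0, 9)]
2. B_y = 17  [B = 2·M−A = 2·(3, 13)−(0, 9)]
   so B = (6, 17)
3. N_x = 19/2  [2·N = B+C = (6, 17)+(13, 20)]
4. N_y = 37/2  [2·N = B+C = (6, 17)+(13, 20)]
   so N = (19/2, 37/2)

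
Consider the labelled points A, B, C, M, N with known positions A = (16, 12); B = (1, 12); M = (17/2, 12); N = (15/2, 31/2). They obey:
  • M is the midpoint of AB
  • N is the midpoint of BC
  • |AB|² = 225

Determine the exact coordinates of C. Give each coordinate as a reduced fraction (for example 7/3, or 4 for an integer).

C = (14, 19)

1. C_x = 14  [C = 2·N−B = 2·(15/2, 31/2)−(1, 12)]
2. C_y = 19  [C = 2·N−B = 2·(15/2, 31/2)−(1, 12)]
   so C = (14, 19)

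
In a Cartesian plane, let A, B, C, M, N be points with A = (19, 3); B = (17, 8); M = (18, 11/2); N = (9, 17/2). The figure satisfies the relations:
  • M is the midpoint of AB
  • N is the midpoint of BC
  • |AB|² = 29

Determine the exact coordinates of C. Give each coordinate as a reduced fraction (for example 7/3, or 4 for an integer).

1. C_x = 1  [C = 2·N−B = 2·(9, 17/2)−(17, 8)]
2. C_y = 9  [C = 2·N−B = 2·(9, 17/2)−(17, 8)]
   so C = (1, 9)

C = (1, 9)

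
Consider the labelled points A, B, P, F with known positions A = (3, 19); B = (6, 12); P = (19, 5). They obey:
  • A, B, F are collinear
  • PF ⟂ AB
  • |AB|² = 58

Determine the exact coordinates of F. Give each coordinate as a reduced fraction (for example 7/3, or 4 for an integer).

1. F_x = 306/29  [[A, B, F are collinear ⇒ 7x+3y-78=0] ∩ [PF ⟂ AB ⇒ 3x-7y-22=0]]
2. F_y = 40/29  [[A, B, F are collinear ⇒ 7x+3y-78=0] ∩ [PF ⟂ AB ⇒ 3x-7y-22=0]]
   so F = (306/29, 40/29)

F = (306/29, 40/29)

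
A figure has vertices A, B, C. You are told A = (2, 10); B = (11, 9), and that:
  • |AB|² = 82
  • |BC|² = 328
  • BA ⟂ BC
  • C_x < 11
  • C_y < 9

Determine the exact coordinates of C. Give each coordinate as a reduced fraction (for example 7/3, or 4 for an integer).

C = (9, -9)

1. C_x = 9  [[BA ⟂ BC ⇒ -9x+1y+90=0] ∩ [|C−(11, 9)|²=328]]
2. C_y = -9  [[BA ⟂ BC ⇒ -9x+1y+90=0] ∩ [|C−(11, 9)|²=328]]
   so C = (9, -9)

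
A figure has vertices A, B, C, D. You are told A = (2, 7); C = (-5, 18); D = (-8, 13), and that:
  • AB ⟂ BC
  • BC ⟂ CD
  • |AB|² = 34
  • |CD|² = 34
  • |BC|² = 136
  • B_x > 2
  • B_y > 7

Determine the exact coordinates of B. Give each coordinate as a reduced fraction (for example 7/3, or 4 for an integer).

B = (5, 12)

1. B_x = 5  [[BC ⟂ CD ⇒ 3x+5y-75=0] ∩ [|B−(2, 7)|²=34]]
2. B_y = 12  [[BC ⟂ CD ⇒ 3x+5y-75=0] ∩ [|B−(2, 7)|²=34]]
   so B = (5, 12)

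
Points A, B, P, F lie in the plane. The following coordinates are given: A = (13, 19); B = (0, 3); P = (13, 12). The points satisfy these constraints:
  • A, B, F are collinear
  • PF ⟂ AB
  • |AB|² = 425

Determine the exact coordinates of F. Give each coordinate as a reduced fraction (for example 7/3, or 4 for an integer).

1. F_x = 4069/425  [[A, B, F are collinear ⇒ 16x-13y+39=0] ∩ [PF ⟂ AB ⇒ -13x-16y+361=0]]
2. F_y = 6283/425  [[A, B, F are collinear ⇒ 16x-13y+39=0] ∩ [PF ⟂ AB ⇒ -13x-16y+361=0]]
   so F = (4069/425, 6283/425)

F = (4069/425, 6283/425)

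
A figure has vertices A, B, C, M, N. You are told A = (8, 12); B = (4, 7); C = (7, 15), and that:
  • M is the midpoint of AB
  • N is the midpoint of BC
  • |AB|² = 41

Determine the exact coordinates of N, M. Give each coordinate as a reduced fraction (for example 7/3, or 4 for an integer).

1. M_x = 6  [2·M = A+B = (8, 12)+(4, 7)]
2. M_y = 19/2  [2·M = A+B = (8, 12)+(4, 7)]
   so M = (6, 19/2)
3. N_x = 11/2  [2·N = B+C = (4, 7)+(7, 15)]
4. N_y = 11  [2·N = B+C = (4, 7)+(7, 15)]
   so N = (11/2, 11)

N = (11/2, 11)
M = (6, 19/2)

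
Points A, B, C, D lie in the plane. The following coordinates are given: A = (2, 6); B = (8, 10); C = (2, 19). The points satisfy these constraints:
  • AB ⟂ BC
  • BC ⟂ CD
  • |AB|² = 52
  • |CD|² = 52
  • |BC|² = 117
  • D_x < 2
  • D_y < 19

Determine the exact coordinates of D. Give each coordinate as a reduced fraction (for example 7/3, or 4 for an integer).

D = (-4, 15)

1. D_x = -4  [[BC ⟂ CD ⇒ -6x+9y-159=0] ∩ [|D−(2, 19)|²=52]]
2. D_y = 15  [[BC ⟂ CD ⇒ -6x+9y-159=0] ∩ [|D−(2, 19)|²=52]]
   so D = (-4, 15)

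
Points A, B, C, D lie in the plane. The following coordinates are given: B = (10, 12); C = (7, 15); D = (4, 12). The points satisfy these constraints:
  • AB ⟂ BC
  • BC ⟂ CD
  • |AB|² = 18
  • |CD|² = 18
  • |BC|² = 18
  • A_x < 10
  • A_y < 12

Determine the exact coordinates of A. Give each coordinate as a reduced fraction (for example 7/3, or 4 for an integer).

A = (7, 9)

1. A_x = 7  [[AB ⟂ BC ⇒ 3x-3y+6=0] ∩ [|A−(10, 12)|²=18]]
2. A_y = 9  [[AB ⟂ BC ⇒ 3x-3y+6=0] ∩ [|A−(10, 12)|²=18]]
   so A = (7, 9)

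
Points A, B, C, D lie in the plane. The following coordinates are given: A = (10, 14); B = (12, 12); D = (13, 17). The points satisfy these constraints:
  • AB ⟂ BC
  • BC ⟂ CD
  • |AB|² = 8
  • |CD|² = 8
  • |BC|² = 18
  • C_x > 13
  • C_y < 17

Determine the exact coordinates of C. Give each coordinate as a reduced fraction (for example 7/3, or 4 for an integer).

1. C_x = 15  [[AB ⟂ BC ⇒ 2x-2y=0] ∩ [|C−(13, 17)|²=8]]
2. C_y = 15  [[AB ⟂ BC ⇒ 2x-2y=0] ∩ [|C−(13, 17)|²=8]]
   so C = (15, 15)

C = (15, 15)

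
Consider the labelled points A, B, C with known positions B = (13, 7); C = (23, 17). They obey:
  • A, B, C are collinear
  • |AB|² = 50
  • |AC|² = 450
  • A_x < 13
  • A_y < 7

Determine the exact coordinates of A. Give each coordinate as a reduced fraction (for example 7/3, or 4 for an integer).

1. A_x = 8  [[A, B, C are collinear ⇒ -10x+10y+60=0] ∩ [|A−(13, 7)|²=50]]
2. A_y = 2  [[A, B, C are collinear ⇒ -10x+10y+60=0] ∩ [|A−(13, 7)|²=50]]
   so A = (8, 2)

A = (8, 2)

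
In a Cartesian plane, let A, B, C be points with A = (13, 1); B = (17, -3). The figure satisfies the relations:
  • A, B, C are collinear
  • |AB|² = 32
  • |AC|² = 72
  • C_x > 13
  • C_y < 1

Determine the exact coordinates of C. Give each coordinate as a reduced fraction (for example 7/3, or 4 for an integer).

C = (19, -5)

1. C_x = 19  [[A, B, C are collinear ⇒ 4x+4y-56=0] ∩ [|C−(13, 1)|²=72]]
2. C_y = -5  [[A, B, C are collinear ⇒ 4x+4y-56=0] ∩ [|C−(13, 1)|²=72]]
   so C = (19, -5)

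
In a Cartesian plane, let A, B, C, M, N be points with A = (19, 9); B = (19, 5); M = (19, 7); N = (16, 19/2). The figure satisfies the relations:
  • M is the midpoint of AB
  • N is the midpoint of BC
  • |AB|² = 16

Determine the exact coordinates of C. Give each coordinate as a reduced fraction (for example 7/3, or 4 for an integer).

C = (13, 14)

1. C_x = 13  [C = 2·N−B = 2·(16, 19/2)−(19, 5)]
2. C_y = 14  [C = 2·N−B = 2·(16, 19/2)−(19, 5)]
   so C = (13, 14)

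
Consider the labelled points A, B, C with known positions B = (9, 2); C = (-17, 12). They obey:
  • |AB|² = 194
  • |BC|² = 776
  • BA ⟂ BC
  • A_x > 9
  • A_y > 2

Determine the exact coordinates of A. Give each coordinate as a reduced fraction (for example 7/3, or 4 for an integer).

A = (14, 15)

1. A_x = 14  [[BA ⟂ BC ⇒ -26x+10y+214=0] ∩ [|A−(9, 2)|²=194]]
2. A_y = 15  [[BA ⟂ BC ⇒ -26x+10y+214=0] ∩ [|A−(9, 2)|²=194]]
   so A = (14, 15)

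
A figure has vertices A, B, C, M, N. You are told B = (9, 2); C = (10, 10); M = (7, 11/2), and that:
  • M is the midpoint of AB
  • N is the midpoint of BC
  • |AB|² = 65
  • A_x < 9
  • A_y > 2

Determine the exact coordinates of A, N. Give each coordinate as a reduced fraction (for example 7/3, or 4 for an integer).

A = (5, 9)
N = (19/2, 6)

1. A_x = 5  [A = 2·M−B = 2·(7, 11/2)−(9, 2)]
2. A_y = 9  [A = 2·M−B = 2·(7, 11/2)−(9, 2)]
   so A = (5, 9)
3. N_x = 19/2  [2·N = B+C = (9, 2)+(10, 10)]
4. N_y = 6  [2·N = B+C = (9, 2)+(10, 10)]
   so N = (19/2, 6)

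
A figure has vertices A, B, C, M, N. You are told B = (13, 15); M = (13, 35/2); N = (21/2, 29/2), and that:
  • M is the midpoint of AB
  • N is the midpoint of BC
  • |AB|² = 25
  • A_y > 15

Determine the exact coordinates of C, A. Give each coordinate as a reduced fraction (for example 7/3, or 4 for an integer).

1. A_x = 13  [A = 2·M−B = 2·(13, 35/2)−(13, 15)]
2. A_y = 20  [A = 2·M−B = 2·(13, 35/2)−(13, 15)]
   so A = (13, 20)
3. C_x = 8  [C = 2·N−B = 2·(21/2, 29/2)−(13, 15)]
4. C_y = 14  [C = 2·N−B = 2·(21/2, 29/2)−(13, 15)]
   so C = (8, 14)

C = (8, 14)
A = (13, 20)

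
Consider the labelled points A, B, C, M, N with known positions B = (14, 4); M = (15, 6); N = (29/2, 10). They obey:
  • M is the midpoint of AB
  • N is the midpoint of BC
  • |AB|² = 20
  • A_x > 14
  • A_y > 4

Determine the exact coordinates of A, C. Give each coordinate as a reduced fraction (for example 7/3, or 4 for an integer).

A = (16, 8)
C = (15, 16)

1. A_x = 16  [A = 2·M−B = 2·(15, 6)−(14, 4)]
2. A_y = 8  [A = 2·M−B = 2·(15, 6)−(14, 4)]
   so A = (16, 8)
3. C_x = 15  [C = 2·N−B = 2·(29/2, 10)−(14, 4)]
4. C_y = 16  [C = 2·N−B = 2·(29/2, 10)−(14, 4)]
   so C = (15, 16)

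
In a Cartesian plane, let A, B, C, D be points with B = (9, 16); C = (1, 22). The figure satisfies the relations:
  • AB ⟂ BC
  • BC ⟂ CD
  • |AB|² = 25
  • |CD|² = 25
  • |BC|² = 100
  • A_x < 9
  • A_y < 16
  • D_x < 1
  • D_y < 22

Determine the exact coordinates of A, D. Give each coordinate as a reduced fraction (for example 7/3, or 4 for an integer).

1. A_x = 6  [[AB ⟂ BC ⇒ 8x-6y+24=0] ∩ [|A−(9, 16)|²=25]]
2. A_y = 12  [[AB ⟂ BC ⇒ 8x-6y+24=0] ∩ [|A−(9, 16)|²=25]]
   so A = (6, 12)
3. D_x = -2  [[BC ⟂ CD ⇒ -8x+6y-124=0] ∩ [|D−(1, 22)|²=25]]
4. D_y = 18  [[BC ⟂ CD ⇒ -8x+6y-124=0] ∩ [|D−(1, 22)|²=25]]
   so D = (-2, 18)

A = (6, 12)
D = (-2, 18)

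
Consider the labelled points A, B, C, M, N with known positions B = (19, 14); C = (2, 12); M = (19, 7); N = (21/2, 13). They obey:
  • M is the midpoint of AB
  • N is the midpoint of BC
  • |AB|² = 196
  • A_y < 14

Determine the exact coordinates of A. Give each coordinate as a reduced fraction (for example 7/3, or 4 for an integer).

A = (19, 0)

1. A_x = 19  [A = 2·M−B = 2·(19, 7)−(19, 14)]
2. A_y = 0  [A = 2·M−B = 2·(19, 7)−(19, 14)]
   so A = (19, 0)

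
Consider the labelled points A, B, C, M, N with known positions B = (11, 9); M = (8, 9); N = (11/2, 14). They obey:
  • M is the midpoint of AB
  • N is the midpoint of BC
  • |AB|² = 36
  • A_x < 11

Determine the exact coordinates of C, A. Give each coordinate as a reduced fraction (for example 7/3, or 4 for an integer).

1. A_x = 5  [A = 2·M−B = 2·(8, 9)−(11, 9)]
2. A_y = 9  [A = 2·M−B = 2·(8, 9)−(11, 9)]
   so A = (5, 9)
3. C_x = 0  [C = 2·N−B = 2·(11/2, 14)−(11, 9)]
4. C_y = 19  [C = 2·N−B = 2·(11/2, 14)−(11, 9)]
   so C = (0, 19)

C = (0, 19)
A = (5, 9)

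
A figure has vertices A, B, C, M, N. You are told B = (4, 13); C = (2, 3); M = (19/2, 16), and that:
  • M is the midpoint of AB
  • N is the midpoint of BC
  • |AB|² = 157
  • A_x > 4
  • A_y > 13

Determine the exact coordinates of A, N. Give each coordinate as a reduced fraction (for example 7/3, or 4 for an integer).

A = (15, 19)
N = (3, 8)

1. A_x = 15  [A = 2·M−B = 2·(19/2, 16)−(4, 13)]
2. A_y = 19  [A = 2·M−B = 2·(19/2, 16)−(4, 13)]
   so A = (15, 19)
3. N_x = 3  [2·N = B+C = (4, 13)+(2, 3)]
4. N_y = 8  [2·N = B+C = (4, 13)+(2, 3)]
   so N = (3, 8)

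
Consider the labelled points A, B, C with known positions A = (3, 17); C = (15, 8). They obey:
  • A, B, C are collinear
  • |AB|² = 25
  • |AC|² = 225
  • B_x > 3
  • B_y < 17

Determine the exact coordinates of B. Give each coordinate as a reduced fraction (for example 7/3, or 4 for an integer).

B = (7, 14)

1. B_x = 7  [[A, B, C are collinear ⇒ -9x-12y+231=0] ∩ [|B−(3, 17)|²=25]]
2. B_y = 14  [[A, B, C are collinear ⇒ -9x-12y+231=0] ∩ [|B−(3, 17)|²=25]]
   so B = (7, 14)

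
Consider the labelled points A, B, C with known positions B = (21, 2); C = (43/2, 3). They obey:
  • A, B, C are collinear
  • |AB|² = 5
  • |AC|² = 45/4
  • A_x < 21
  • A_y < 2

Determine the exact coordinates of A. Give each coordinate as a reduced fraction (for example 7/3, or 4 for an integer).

A = (20, 0)

1. A_x = 20  [[A, B, C are collinear ⇒ -1x+1/2y+20=0] ∩ [|A−(21, 2)|²=5]]
2. A_y = 0  [[A, B, C are collinear ⇒ -1x+1/2y+20=0] ∩ [|A−(21, 2)|²=5]]
   so A = (20, 0)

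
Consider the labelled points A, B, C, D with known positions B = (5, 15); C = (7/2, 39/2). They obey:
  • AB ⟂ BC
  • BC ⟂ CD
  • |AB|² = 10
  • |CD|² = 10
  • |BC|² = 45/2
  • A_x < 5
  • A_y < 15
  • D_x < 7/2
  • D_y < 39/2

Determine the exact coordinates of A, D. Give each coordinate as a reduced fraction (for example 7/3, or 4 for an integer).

1. A_x = 2  [[AB ⟂ BC ⇒ 3/2x-9/2y+60=0] ∩ [|A−(5, 15)|²=10]]
2. A_y = 14  [[AB ⟂ BC ⇒ 3/2x-9/2y+60=0] ∩ [|A−(5, 15)|²=10]]
   so A = (2, 14)
3. D_x = 1/2  [[BC ⟂ CD ⇒ -3/2x+9/2y-165/2=0] ∩ [|D−(7/2, 39/2)|²=10]]
4. D_y = 37/2  [[BC ⟂ CD ⇒ -3/2x+9/2y-165/2=0] ∩ [|D−(7/2, 39/2)|²=10]]
   so D = (1/2, 37/2)

A = (2, 14)
D = (1/2, 37/2)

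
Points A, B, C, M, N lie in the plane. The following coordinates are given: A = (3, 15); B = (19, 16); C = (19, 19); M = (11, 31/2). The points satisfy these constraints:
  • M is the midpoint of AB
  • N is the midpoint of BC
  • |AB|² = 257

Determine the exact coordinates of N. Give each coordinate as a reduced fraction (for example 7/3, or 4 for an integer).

N = (19, 35/2)

1. N_x = 19  [2·N = B+C = (19, 16)+(19, 19)]
2. N_y = 35/2  [2·N = B+C = (19, 16)+(19, 19)]
   so N = (19, 35/2)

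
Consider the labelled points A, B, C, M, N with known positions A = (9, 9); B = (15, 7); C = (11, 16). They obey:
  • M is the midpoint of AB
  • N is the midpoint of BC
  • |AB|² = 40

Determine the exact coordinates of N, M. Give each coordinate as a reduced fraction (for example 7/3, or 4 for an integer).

N = (13, 23/2)
M = (12, 8)

1. M_x = 12  [2·M = A+B = (9, 9)+(15, 7)]
2. M_y = 8  [2·M = A+B = (9, 9)+(15, 7)]
   so M = (12, 8)
3. N_x = 13  [2·N = B+C = (15, 7)+(11, 16)]
4. N_y = 23/2  [2·N = B+C = (15, 7)+(11, 16)]
   so N = (13, 23/2)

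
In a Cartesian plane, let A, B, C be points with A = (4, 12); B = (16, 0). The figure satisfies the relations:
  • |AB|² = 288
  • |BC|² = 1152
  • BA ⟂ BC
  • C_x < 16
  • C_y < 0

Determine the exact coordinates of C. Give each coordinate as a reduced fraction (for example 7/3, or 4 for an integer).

C = (-8, -24)

1. C_x = -8  [[BA ⟂ BC ⇒ -12x+12y+192=0] ∩ [|C−(16, 0)|²=1152]]
2. C_y = -24  [[BA ⟂ BC ⇒ -12x+12y+192=0] ∩ [|C−(16, 0)|²=1152]]
   so C = (-8, -24)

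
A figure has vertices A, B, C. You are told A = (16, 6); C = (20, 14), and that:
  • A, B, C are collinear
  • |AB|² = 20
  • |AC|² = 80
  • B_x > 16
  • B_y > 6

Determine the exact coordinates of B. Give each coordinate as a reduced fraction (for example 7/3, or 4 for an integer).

1. B_x = 18  [[A, B, C are collinear ⇒ 8x-4y-104=0] ∩ [|B−(16, 6)|²=20]]
2. B_y = 10  [[A, B, C are collinear ⇒ 8x-4y-104=0] ∩ [|B−(16, 6)|²=20]]
   so B = (18, 10)

B = (18, 10)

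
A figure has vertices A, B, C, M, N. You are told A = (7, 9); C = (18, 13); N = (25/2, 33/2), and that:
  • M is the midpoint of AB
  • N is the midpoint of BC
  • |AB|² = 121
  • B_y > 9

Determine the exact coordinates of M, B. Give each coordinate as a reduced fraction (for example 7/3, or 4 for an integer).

M = (7, 29/2)
B = (7, 20)

1. B_x = 7  [B = 2·N−C = 2·(25/2, 33/2)−(18, 13)]
2. B_y = 20  [B = 2·N−C = 2·(25/2, 33/2)−(18, 13)]
   so B = (7, 20)
3. M_x = 7  [2·M = A+B = (7, 9)+(7, 20)]
4. M_y = 29/2  [2·M = A+B = (7, 9)+(7, 20)]
   so M = (7, 29/2)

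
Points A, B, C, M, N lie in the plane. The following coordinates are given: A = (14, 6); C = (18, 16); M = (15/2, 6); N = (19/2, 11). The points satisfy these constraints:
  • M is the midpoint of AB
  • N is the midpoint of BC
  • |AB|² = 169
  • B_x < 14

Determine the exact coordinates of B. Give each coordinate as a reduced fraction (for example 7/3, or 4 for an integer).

B = (1, 6)

1. B_x = 1  [B = 2·M−A = 2·(15/2, 6)−(14, 6)]
2. B_y = 6  [B = 2·M−A = 2·(15/2, 6)−(14, 6)]
   so B = (1, 6)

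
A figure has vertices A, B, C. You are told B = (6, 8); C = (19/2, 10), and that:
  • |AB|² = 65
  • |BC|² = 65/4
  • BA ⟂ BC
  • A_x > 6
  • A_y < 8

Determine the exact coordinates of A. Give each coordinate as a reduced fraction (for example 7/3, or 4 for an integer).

1. A_x = 10  [[BA ⟂ BC ⇒ 7/2x+2y-37=0] ∩ [|A−(6, 8)|²=65]]
2. A_y = 1  [[BA ⟂ BC ⇒ 7/2x+2y-37=0] ∩ [|A−(6, 8)|²=65]]
   so A = (10, 1)

A = (10, 1)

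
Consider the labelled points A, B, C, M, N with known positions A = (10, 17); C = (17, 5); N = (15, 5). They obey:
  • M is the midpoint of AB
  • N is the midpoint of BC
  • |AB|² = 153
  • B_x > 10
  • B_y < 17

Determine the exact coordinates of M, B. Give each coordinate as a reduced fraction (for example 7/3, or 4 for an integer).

M = (23/2, 11)
B = (13, 5)

1. B_x = 13  [B = 2·N−C = 2·(15, 5)−(17, 5)]
2. B_y = 5  [B = 2·N−C = 2·(15, 5)−(17, 5)]
   so B = (13, 5)
3. M_x = 23/2  [2·M = A+B = (10, 17)+(13, 5)]
4. M_y = 11  [2·M = A+B = (10, 17)+(13, 5)]
   so M = (23/2, 11)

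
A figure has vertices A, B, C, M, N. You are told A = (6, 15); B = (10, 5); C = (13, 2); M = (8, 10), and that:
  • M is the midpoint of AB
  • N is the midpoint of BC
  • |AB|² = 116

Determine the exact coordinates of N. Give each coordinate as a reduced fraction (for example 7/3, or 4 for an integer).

1. N_x = 23/2  [2·N = B+C = (10, 5)+(13, 2)]
2. N_y = 7/2  [2·N = B+C = (10, 5)+(13, 2)]
   so N = (23/2, 7/2)

N = (23/2, 7/2)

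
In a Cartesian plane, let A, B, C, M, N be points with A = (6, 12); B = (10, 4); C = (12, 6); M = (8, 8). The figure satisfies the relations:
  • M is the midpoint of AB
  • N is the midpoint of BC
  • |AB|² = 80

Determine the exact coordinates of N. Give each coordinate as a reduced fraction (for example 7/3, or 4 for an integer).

1. N_x = 11  [2·N = B+C = (10, 4)+(12, 6)]
2. N_y = 5  [2·N = B+C = (10, 4)+(12, 6)]
   so N = (11, 5)

N = (11, 5)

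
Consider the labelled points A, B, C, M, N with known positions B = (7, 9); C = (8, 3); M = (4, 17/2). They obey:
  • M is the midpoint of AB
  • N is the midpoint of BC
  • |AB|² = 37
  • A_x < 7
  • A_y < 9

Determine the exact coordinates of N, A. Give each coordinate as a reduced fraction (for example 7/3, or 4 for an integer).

N = (15/2, 6)
A = (1, 8)

1. A_x = 1  [A = 2·M−B = 2·(4, 17/2)−(7, 9)]
2. A_y = 8  [A = 2·M−B = 2·(4, 17/2)−(7, 9)]
   so A = (1, 8)
3. N_x = 15/2  [2·N = B+C = (7, 9)+(8, 3)]
4. N_y = 6  [2·N = B+C = (7, 9)+(8, 3)]
   so N = (15/2, 6)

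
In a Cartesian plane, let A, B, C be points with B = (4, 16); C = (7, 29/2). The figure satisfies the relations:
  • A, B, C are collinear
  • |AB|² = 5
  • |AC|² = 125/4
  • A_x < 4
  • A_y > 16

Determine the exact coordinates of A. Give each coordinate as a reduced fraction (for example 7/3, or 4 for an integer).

A = (2, 17)

1. A_x = 2  [[A, B, C are collinear ⇒ 3/2x+3y-54=0] ∩ [|A−(4, 16)|²=5]]
2. A_y = 17  [[A, B, C are collinear ⇒ 3/2x+3y-54=0] ∩ [|A−(4, 16)|²=5]]
   so A = (2, 17)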